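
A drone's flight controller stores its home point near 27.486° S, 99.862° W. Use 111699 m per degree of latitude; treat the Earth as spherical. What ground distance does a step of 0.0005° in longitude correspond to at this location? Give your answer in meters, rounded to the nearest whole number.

50 meters

At 27.486° a degree of longitude is 111699 × cos 27.486° ≈ 99090.8 m, so 0.0005° corresponds to 49.5454 m.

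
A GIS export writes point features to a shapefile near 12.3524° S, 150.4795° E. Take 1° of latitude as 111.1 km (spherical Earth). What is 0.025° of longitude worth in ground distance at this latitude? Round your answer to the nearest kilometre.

0.025° of longitude at 12.3524° is 0.025 × 111100 × cos 12.3524° ≈ 0.025 × 108528 = 2713.2 m.
That is 2713.2 m = 2.7132 km.

3 kilometres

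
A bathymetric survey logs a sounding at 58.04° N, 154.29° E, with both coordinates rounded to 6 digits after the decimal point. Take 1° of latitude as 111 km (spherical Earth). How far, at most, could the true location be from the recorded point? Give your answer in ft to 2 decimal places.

Rounding to 6 decimal places leaves each coordinate within ±5e-07° of the true value.
N–S: 5e-07° × 111000 m/° = 0.0555 m.
E–W at 58.04°: 5e-07° × 111000 × cos 58.04° = 5e-07 × 111000 × 0.5293 ≈ 0.0293777 m.
Combining orthogonally: (0.0555² + 0.0293777²)^½ ≈ 0.0627957 m.
In feet: 0.0627957 m ÷ 0.3048 ≈ 0.20602 ft.

0.21 ft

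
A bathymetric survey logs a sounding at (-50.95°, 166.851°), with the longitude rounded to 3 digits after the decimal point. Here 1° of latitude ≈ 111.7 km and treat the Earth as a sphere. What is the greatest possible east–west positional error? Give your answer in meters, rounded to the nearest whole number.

35 meters

Rounding to 3 decimal places leaves the longitude within ±0.0005° of the true value.
Parallels shrink by cos φ, so at 50.95° a degree of longitude is 111700 × 0.6300 ≈ 70370.8 m.
Maximum E–W displacement: 0.0005 × 70370.8 = 35.1854 m.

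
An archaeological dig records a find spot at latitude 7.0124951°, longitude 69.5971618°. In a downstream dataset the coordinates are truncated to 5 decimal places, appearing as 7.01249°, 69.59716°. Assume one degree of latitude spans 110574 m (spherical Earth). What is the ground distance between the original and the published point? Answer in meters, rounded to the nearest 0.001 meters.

The latitude changed by +0.0000051° and the longitude by +0.0000018°.
North–south shift: 0.0000051 × 110574 = 0.563927 m.
E–W at 7.01249°: 0.0000018° × 110574 × cos 7.01249° = 0.0000018 × 110574 × 0.9925 ≈ 0.197544 m.
Distance: √(0.563927² + 0.197544²) ≈ 0.597526 m.

0.598 meters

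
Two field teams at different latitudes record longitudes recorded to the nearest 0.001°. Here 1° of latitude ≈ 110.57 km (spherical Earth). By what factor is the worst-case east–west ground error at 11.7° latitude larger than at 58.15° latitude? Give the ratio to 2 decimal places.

Rounding to 3 decimal places leaves the longitude within ±0.0005° of the true value.
Error at 11.7° = 0.0005° × 110570 × cos 11.7° ≈ 55.285 × 0.9792 = 54.136 m.
Error at 58.15° = 0.0005° × 110570 × cos 58.15° ≈ 55.285 × 0.5277 = 29.174 m.
The ratio reduces to cos 11.7° / cos 58.15° = 0.9792/0.5277 ≈ 1.8557.

1.86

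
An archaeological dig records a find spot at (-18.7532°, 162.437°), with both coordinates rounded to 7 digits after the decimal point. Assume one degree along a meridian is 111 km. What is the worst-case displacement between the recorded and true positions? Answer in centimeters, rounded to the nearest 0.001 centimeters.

0.764 centimeters

Rounding to 7 decimal places leaves each coordinate within ±5e-08° of the true value.
N–S: 5e-08° × 111000 m/° = 0.00555 m.
E–W at 18.7532°: 5e-08° × 111000 × cos 18.7532° = 5e-08 × 111000 × 0.9469 ≈ 0.00525536 m.
Combining orthogonally: (0.00555² + 0.00525536²)^½ ≈ 0.00764339 m.
That is 0.00764339 m = 0.76434 cm.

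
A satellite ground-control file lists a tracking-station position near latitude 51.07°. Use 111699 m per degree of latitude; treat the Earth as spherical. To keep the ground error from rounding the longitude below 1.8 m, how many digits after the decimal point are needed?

5

At 51.07° one degree of longitude covers 111699 × cos 51.07° ≈ 111699 × 0.6284 ≈ 70188.4 m.
Rounding to N decimal places gives at most 0.5 × 10⁻ᴺ degrees of error, i.e. 0.5 × 10⁻ᴺ × 70188.4 m.
Need 0.5 × 70188.4 × 10⁻ᴺ ≤ 1.8 → 10⁻ᴺ ≤ 5.129e-05, so N ≥ 4.29.
N = 4 would give 3.51 m (too coarse); N = 5 gives 0.351 m ≤ 1.8 m.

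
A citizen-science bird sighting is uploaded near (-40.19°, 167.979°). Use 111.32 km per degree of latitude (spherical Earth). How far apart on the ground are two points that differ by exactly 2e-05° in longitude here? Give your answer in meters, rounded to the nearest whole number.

One degree of longitude here spans 111320 × cos 40.19° = 111320 × 0.7639 ≈ 85038.3 m; 2e-05° of that is 1.70077 m.

2 meters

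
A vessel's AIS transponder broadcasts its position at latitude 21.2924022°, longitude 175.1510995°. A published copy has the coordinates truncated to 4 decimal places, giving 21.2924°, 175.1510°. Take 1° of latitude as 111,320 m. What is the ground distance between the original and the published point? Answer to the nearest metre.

10 metres

Δlat = 21.2924022 − 21.2924 = +0.0000022°; Δlon = 175.1510995 − 175.1510 = +0.0000995°.
N–S: 0.0000022° × 111320 m/° = 0.244904 m.
E–W at 21.2924°: 0.0000995° × 111320 × cos 21.2924° = 0.0000995 × 111320 × 0.9317 ≈ 10.3203 m.
Combined displacement = (0.244904² + 10.3203²)^½ ≈ 10.3232 m.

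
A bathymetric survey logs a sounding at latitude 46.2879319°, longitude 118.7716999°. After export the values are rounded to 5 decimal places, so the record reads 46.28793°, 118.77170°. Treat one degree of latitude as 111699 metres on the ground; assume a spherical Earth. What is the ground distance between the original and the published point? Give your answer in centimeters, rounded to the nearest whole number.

Δlat = 46.2879319 − 46.28793 = +0.0000019°; Δlon = 118.7716999 − 118.77170 = -0.0000001°.
N–S: 0.0000019° × 111699 m/° = 0.212228 m.
East–west at this latitude: -0.0000001° × 111699 × cos 46.2879° ≈ -0.0000001 × 77187.9 = -0.00771879 m.
Distance: √(0.212228² + 0.00771879²) ≈ 0.212368 m.
That is 0.212368 m = 21.237 cm.

21 centimeters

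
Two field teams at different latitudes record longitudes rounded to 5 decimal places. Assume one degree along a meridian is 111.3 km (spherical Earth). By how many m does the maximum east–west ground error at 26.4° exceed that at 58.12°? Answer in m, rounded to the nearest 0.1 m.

Rounding to 5 decimal places leaves the longitude within ±5e-06° of the true value.
At 26.4°: 5e-06° × 111300 × cos 26.4° = 5e-06 × 111300 × 0.8957 ≈ 0.49846 m.
At 58.12°: 5e-06° × 111300 × cos 58.12° = 5e-06 × 111300 × 0.5281 ≈ 0.29391 m.
Difference: 0.49846 − 0.29391 = 0.20455 m.

0.2 m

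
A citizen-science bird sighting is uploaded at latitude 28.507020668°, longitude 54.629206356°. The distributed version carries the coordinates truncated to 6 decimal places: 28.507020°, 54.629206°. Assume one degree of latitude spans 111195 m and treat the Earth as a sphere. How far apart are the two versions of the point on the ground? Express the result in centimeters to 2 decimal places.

8.20 centimeters

Δlat = 28.507020668 − 28.507020 = +0.000000668°; Δlon = 54.629206356 − 54.629206 = +0.000000356°.
N–S: 0.000000668° × 111195 m/° = 0.0742783 m.
East–west at this latitude: 0.000000356° × 111195 × cos 28.507° ≈ 0.000000356 × 97713.6 = 0.034786 m.
Distance: √(0.0742783² + 0.034786²) ≈ 0.0820203 m.
That is 0.0820203 m = 8.202 cm.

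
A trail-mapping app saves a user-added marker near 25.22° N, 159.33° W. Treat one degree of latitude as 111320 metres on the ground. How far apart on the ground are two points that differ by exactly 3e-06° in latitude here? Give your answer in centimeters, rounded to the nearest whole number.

33 centimeters

3e-06° × 111320 m/° = 0.33396 m.
That is 0.33396 m = 33.396 cm.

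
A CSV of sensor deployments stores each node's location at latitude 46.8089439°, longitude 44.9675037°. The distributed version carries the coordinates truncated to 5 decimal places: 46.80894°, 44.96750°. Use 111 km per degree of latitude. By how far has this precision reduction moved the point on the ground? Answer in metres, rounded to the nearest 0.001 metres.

0.516 metres

The latitude changed by +0.0000039° and the longitude by +0.0000037°.
North–south shift: 0.0000039 × 111000 = 0.4329 m.
East–west at this latitude: 0.0000037° × 111000 × cos 46.8089° ≈ 0.0000037 × 75972.1 = 0.281097 m.
Distance: √(0.4329² + 0.281097²) ≈ 0.516157 m.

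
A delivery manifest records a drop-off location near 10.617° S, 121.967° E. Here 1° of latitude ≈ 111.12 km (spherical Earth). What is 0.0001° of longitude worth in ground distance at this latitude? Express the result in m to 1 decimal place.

10.9 m

One degree of longitude here spans 111120 × cos 10.617° = 111120 × 0.9829 ≈ 109218 m; 0.0001° of that is 10.9218 m.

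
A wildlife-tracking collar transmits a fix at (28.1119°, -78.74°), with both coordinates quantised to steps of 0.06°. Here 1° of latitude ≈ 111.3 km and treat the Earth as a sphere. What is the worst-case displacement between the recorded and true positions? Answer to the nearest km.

4 km

With a 0.06° grid the true value lies within half a step, ±0.06°/2 = ±0.03°, of the stored one.
N–S: 0.03° × 111300 m/° = 3339 m.
East–west component at 28.1119°: 0.03° × 111300 × cos 28.1119° ≈ 0.03 × 98169.8 ≈ 2945.09 m.
The two errors are perpendicular, so the maximum displacement is √(3339² + 2945.09²) ≈ 4452.25 m.
That is 4452.25 m = 4.4522 km.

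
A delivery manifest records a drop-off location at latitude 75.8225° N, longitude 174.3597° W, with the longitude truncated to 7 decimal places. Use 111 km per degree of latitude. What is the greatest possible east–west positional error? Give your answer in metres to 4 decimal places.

0.0027 metres

Truncating at 7 decimal places can drop up to a full unit in the last place, so the longitude may be off by as much as 1e-07°.
Parallels shrink by cos φ, so at 75.8225° a degree of longitude is 111000 × 0.2449 ≈ 27186.9 m.
So at most 1e-07° × 27186.9 ≈ 0.00271869 m east–west.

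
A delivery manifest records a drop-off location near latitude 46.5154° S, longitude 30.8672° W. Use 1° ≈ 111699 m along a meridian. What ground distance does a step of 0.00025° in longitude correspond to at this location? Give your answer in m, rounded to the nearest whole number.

0.00025° of longitude at 46.5154° is 0.00025 × 111699 × cos 46.5154° ≈ 0.00025 × 76866.7 = 19.2167 m.

19 m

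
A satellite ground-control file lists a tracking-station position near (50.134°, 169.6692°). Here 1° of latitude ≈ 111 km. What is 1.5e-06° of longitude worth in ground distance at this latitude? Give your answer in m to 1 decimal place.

0.1 m

At 50.134° a degree of longitude is 111000 × cos 50.134° ≈ 71150.4 m, so 1.5e-06° corresponds to 0.106726 m.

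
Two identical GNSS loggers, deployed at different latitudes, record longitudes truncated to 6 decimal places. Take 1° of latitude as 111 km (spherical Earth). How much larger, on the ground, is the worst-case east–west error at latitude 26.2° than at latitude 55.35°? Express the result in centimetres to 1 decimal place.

Truncating at 6 decimal places can drop up to a full unit in the last place, so the longitude may be off by as much as 1e-06°.
At 26.2°: 1e-06° × 111000 × cos 26.2° = 1e-06 × 111000 × 0.8973 ≈ 0.099596 m.
At 55.35°: 1e-06° × 111000 × cos 55.35° = 1e-06 × 111000 × 0.5686 ≈ 0.06311 m.
Difference: 0.099596 − 0.06311 = 0.036485 m.
That is 0.0364853 m = 3.6485 cm.

3.6 centimetres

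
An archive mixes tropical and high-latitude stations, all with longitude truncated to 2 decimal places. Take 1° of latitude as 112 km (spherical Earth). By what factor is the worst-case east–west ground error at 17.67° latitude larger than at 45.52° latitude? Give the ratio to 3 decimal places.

Truncating at 2 decimal places can drop up to a full unit in the last place, so the longitude may be off by as much as 0.01°.
Error at 17.67° = 0.01° × 112000 × cos 17.67° ≈ 1120 × 0.9528 = 1067.2 m.
Error at 45.52° = 0.01° × 112000 × cos 45.52° ≈ 1120 × 0.7007 = 784.74 m.
The ratio reduces to cos 17.67° / cos 45.52° = 0.9528/0.7007 ≈ 1.3599.

1.360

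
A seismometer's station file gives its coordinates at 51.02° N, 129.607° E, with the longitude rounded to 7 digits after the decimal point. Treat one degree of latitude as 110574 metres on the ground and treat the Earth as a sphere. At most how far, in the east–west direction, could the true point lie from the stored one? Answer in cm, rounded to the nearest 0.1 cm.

Rounding to 7 decimal places leaves the longitude within ±5e-08° of the true value.
Parallels shrink by cos φ, so at 51.02° a degree of longitude is 110574 × 0.6290 ≈ 69556.5 m.
East–west error: 5e-08° × 69556.5 m/° ≈ 0.00347782 m.
That is 0.00347782 m = 0.34778 cm.

0.3 cm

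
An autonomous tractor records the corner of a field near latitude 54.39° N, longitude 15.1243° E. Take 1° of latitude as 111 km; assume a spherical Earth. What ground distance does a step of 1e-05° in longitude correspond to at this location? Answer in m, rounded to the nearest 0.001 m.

1e-05° of longitude at 54.39° is 1e-05 × 111000 × cos 54.39° ≈ 1e-05 × 64631.4 = 0.646314 m.

0.646 m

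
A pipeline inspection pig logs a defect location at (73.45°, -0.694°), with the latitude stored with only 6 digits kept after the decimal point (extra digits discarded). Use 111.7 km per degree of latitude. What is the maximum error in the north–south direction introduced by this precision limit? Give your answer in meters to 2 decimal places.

0.11 meters

Truncating at 6 decimal places can drop up to a full unit in the last place, so the latitude may be off by as much as 1e-06°.
Along the meridian that is 1e-06° × 111700 m/° = 0.1117 m.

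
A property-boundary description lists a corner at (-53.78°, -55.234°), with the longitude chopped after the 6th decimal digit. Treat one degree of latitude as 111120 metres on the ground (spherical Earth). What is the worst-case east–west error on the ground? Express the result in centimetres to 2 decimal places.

6.57 centimetres

Truncating at 6 decimal places can drop up to a full unit in the last place, so the longitude may be off by as much as 1e-06°.
One degree of longitude at 53.78° is 111120 × cos 53.78° ≈ 111120 × 0.5909 = 65659.4 m.
East–west error: 1e-06° × 65659.4 m/° ≈ 0.0656594 m.
That is 0.0656594 m = 6.5659 cm.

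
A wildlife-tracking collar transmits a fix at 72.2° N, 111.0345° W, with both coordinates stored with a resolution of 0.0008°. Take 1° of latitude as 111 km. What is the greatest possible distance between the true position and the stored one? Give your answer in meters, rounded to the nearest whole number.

With a 0.0008° grid the true value lies within half a step, ±0.0008°/2 = ±0.0004°, of the stored one.
Latitude error → 0.0004 × 111000 = 44.4 m along the meridian.
Longitude error → 0.0004 × 111000 × cos 72.2° = 0.0004 × 111000 × 0.3057 ≈ 13.5729 m.
Worst case both components are at the extreme and orthogonal: √(44.4² + 13.5729²) ≈ 46.4283 m.

46 meters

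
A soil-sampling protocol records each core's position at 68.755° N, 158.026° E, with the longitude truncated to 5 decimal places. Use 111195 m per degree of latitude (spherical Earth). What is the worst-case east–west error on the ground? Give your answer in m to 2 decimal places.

Truncating at 5 decimal places can drop up to a full unit in the last place, so the longitude may be off by as much as 1e-05°.
One degree of longitude at 68.755° is 111195 × cos 68.755° ≈ 111195 × 0.3624 = 40292.3 m.
Maximum E–W displacement: 1e-05 × 40292.3 = 0.402923 m.

0.40 m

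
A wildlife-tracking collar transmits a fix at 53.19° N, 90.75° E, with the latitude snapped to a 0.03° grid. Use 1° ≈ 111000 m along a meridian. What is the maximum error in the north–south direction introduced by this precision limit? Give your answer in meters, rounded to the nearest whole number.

With a 0.03° grid the true value lies within half a step, ±0.03°/2 = ±0.015°, of the stored one.
So the N–S error is at most 0.015 × 111000 = 1665 m.

1665 meters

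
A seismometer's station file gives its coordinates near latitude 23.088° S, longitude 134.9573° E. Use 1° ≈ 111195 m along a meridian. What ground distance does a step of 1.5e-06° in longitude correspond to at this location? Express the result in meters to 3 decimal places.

0.153 meters

1.5e-06° of longitude at 23.088° is 1.5e-06 × 111195 × cos 23.088° ≈ 1.5e-06 × 102289 = 0.153433 m.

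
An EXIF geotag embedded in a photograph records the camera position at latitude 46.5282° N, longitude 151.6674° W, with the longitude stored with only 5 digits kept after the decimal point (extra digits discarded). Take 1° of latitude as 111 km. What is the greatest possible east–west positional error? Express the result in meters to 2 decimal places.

Truncating at 5 decimal places can drop up to a full unit in the last place, so the longitude may be off by as much as 1e-05°.
Parallels shrink by cos φ, so at 46.5282° a degree of longitude is 111000 × 0.6880 ≈ 76367.7 m.
East–west error: 1e-05° × 76367.7 m/° ≈ 0.763677 m.

0.76 meters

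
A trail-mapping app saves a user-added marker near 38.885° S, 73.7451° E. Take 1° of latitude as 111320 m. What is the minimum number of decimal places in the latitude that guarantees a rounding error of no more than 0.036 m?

One degree of latitude covers 111320 m.
Rounding to N decimal places gives at most 0.5 × 10⁻ᴺ degrees of error, i.e. 0.5 × 10⁻ᴺ × 111320 m.
Setting 55660 × 10⁻ᴺ ≤ 0.036 gives 10ᴺ ≥ 1.546e+06, i.e. N ≥ 6.19.
N = 6 would give 0.0557 m (too coarse); N = 7 gives 0.00557 m ≤ 0.036 m.

7 decimal places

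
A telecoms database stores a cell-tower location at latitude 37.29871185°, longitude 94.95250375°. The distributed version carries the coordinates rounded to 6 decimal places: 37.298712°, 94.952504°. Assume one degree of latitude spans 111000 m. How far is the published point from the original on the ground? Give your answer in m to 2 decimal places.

The latitude changed by -0.00000015° and the longitude by -0.00000025°.
N–S: -0.00000015° × 111000 m/° = -0.01665 m.
E–W at 37.2987°: -0.00000025° × 111000 × cos 37.2987° = -0.00000025 × 111000 × 0.7955 ≈ -0.0220748 m.
Combined displacement = (0.01665² + 0.0220748²)^½ ≈ 0.0276499 m.

0.03 m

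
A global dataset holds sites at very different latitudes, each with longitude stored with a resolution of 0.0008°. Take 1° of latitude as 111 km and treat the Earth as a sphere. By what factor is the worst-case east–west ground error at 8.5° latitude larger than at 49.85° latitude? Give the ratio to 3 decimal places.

1.534

With a 0.0008° grid the true value lies within half a step, ±0.0008°/2 = ±0.0004°, of the stored one.
Error at 8.5° = 0.0004° × 111000 × cos 8.5° ≈ 44.4 × 0.9890 = 43.912 m.
At 49.85°: 0.0004° × 111000 × cos 49.85° = 0.0004 × 111000 × 0.6448 ≈ 28.629 m.
Ratio: 43.912 / 28.629 = cos 8.5° / cos 49.85° ≈ 1.5339.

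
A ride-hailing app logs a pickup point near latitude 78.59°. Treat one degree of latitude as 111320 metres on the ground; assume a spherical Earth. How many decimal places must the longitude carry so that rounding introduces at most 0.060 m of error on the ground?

At 78.59° one degree of longitude covers 111320 × cos 78.59° ≈ 111320 × 0.1978 ≈ 22022.3 m.
With N decimal places the half-ulp bound is 0.5·10⁻ᴺ°, or 0.5·10⁻ᴺ × 22022.3 m on the ground.
Need 0.5 × 22022.3 × 10⁻ᴺ ≤ 0.060 → 10⁻ᴺ ≤ 5.449e-06, so N ≥ 5.26.
N = 5 would give 0.11 m (too coarse); N = 6 gives 0.011 m ≤ 0.060 m.

6 decimal places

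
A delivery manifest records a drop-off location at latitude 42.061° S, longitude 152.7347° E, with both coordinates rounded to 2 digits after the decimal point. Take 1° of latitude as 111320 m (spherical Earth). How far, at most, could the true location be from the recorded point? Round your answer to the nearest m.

Rounding to 2 decimal places leaves each coordinate within ±0.005° of the true value.
North–south component: 0.005° × 111320 = 556.6 m.
Longitude error → 0.005 × 111320 × cos 42.061° = 0.005 × 111320 × 0.7424 ≈ 413.238 m.
Combining orthogonally: (556.6² + 413.238²)^½ ≈ 693.231 m.

693 m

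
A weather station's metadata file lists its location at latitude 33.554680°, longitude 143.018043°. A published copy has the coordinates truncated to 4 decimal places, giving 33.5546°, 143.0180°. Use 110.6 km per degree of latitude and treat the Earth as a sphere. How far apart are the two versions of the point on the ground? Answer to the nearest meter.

10 meters

Δlat = 33.554680 − 33.5546 = +0.000080°; Δlon = 143.018043 − 143.0180 = +0.000043°.
North–south shift: 0.000080 × 110600 = 8.848 m.
East–west at this latitude: 0.000043° × 110600 × cos 33.5546° ≈ 0.000043 × 92169.6 = 3.96329 m.
Distance: √(8.848² + 3.96329²) ≈ 9.69509 m.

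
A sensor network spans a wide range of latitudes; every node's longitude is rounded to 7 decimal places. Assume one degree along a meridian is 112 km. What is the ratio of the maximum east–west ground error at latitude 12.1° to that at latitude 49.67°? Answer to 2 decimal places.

1.51

Rounding to 7 decimal places leaves the longitude within ±5e-08° of the true value.
At 12.1°: 5e-08° × 112000 × cos 12.1° = 5e-08 × 112000 × 0.9778 ≈ 0.0054756 m.
Error at 49.67° = 5e-08° × 112000 × cos 49.67° ≈ 0.0056 × 0.6472 = 0.0036243 m.
Ratio: 0.0054756 / 0.0036243 = cos 12.1° / cos 49.67° ≈ 1.5108.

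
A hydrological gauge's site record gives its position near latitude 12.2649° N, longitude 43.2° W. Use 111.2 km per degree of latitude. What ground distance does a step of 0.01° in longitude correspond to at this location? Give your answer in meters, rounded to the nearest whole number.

0.01° of longitude at 12.2649° is 0.01 × 111200 × cos 12.2649° ≈ 0.01 × 108662 = 1086.62 m.

1087 meters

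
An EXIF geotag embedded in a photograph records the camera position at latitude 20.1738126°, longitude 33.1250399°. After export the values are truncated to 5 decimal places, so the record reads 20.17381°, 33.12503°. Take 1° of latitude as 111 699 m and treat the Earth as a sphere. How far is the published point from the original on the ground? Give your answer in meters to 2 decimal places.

Δlat = 20.1738126 − 20.17381 = +0.0000026°; Δlon = 33.1250399 − 33.12503 = +0.0000099°.
North–south shift: 0.0000026 × 111699 = 0.290417 m.
East–west at this latitude: 0.0000099° × 111699 × cos 20.1738° ≈ 0.0000099 × 104846 = 1.03798 m.
Hypotenuse of the two orthogonal shifts: √(0.290417² + 1.03798²) = 1.07784 m.

1.08 meters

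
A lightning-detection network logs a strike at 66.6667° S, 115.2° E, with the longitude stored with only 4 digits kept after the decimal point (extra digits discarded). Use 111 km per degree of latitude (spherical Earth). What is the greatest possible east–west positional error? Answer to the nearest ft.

Truncating at 4 decimal places can drop up to a full unit in the last place, so the longitude may be off by as much as 0.0001°.
Parallels shrink by cos φ, so at 66.6667° a degree of longitude is 111000 × 0.3961 ≈ 43964.8 m.
So at most 0.0001° × 43964.8 ≈ 4.39648 m east–west.
Converting: 4.39648 m × 3.2808 ft/m ≈ 14.424 ft.

14 ft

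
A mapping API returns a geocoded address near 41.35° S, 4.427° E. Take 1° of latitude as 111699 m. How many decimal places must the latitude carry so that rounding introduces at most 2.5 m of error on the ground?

One degree of latitude covers 111699 m.
Rounding to N decimal places gives at most 0.5 × 10⁻ᴺ degrees of error, i.e. 0.5 × 10⁻ᴺ × 111699 m.
Setting 55849.5 × 10⁻ᴺ ≤ 2.5 gives 10ᴺ ≥ 2.234e+04, i.e. N ≥ 4.35.
At 4 places the error can reach 5.58 m, but 5 places keeps it to 0.558 m.

5 decimal places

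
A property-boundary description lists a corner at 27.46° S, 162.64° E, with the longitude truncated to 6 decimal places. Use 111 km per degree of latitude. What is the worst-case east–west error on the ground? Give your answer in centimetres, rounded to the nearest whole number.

Truncating at 6 decimal places can drop up to a full unit in the last place, so the longitude may be off by as much as 1e-06°.
At latitude 27.46° a degree of longitude spans 111000 m × cos 27.46° = 111000 × 0.8873 ≈ 98494 m.
East–west error: 1e-06° × 98494 m/° ≈ 0.098494 m.
That is 0.098494 m = 9.8494 cm.

10 centimetres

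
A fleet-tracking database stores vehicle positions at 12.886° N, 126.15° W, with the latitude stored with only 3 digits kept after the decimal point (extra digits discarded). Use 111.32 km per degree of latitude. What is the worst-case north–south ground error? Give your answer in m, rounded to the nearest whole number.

Truncating at 3 decimal places can drop up to a full unit in the last place, so the latitude may be off by as much as 0.001°.
So the N–S error is at most 0.001 × 111320 = 111.32 m.

111 m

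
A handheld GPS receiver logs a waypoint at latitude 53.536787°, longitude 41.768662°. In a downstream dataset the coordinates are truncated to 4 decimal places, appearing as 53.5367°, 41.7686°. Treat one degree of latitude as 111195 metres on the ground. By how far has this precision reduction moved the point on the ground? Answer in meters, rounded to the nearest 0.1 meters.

Δlat = 53.536787 − 53.5367 = +0.000087°; Δlon = 41.768662 − 41.7686 = +0.000062°.
N–S: 0.000087° × 111195 m/° = 9.67396 m.
East–west at this latitude: 0.000062° × 111195 × cos 53.5367° ≈ 0.000062 × 66084.1 = 4.09721 m.
Combined displacement = (9.67396² + 4.09721²)^½ ≈ 10.5058 m.

10.5 meters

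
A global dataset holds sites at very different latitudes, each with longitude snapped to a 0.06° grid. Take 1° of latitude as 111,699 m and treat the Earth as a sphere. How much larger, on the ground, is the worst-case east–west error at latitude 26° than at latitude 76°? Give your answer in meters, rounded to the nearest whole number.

2201 meters

With a 0.06° grid the true value lies within half a step, ±0.06°/2 = ±0.03°, of the stored one.
Error at 26° = 0.03° × 111699 × cos 26° ≈ 3351 × 0.8988 = 3011.8 m.
Error at 76° = 0.03° × 111699 × cos 76° ≈ 3351 × 0.2419 = 810.67 m.
Difference: 3011.8 − 810.67 = 2201.2 m.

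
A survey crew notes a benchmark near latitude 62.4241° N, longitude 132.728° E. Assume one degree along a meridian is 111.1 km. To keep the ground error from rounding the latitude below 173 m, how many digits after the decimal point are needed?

One degree of latitude covers 111100 m.
With N decimal places the half-ulp bound is 0.5·10⁻ᴺ°, or 0.5·10⁻ᴺ × 111100 m on the ground.
Need 0.5 × 111100 × 10⁻ᴺ ≤ 173 → 10⁻ᴺ ≤ 3.114e-03, so N ≥ 2.51.
N = 2 would give 556 m (too coarse); N = 3 gives 55.6 m ≤ 173 m.

3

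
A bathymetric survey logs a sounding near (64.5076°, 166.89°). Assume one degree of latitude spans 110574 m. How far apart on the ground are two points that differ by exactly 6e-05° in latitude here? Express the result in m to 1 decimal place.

6.6 m

6e-05° × 110574 m/° = 6.63444 m.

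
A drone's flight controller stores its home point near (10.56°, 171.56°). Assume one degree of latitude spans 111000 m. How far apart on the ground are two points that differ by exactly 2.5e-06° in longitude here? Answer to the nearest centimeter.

At 10.56° a degree of longitude is 111000 × cos 10.56° ≈ 109120 m, so 2.5e-06° corresponds to 0.2728 m.
That is 0.2728 m = 27.28 cm.

27 centimeters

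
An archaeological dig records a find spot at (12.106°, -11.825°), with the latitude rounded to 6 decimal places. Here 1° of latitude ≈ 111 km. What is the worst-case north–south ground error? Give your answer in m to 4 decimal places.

Rounding to 6 decimal places leaves the latitude within ±5e-07° of the true value.
Along the meridian that is 5e-07° × 111000 m/° = 0.0555 m.

0.0555 m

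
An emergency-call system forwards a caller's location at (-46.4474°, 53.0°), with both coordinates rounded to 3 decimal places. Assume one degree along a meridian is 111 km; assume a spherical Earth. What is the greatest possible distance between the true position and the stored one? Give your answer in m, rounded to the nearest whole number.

67 m

Rounding to 3 decimal places leaves each coordinate within ±0.0005° of the true value.
Latitude error → 0.0005 × 111000 = 55.5 m along the meridian.
East–west component at 46.4474°: 0.0005° × 111000 × cos 46.4474° ≈ 0.0005 × 76481.2 ≈ 38.2406 m.
Combining orthogonally: (55.5² + 38.2406²)^½ ≈ 67.3988 m.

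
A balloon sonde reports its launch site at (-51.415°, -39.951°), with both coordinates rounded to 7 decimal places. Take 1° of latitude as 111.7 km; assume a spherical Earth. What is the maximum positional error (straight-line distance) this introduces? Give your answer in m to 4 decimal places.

Rounding to 7 decimal places leaves each coordinate within ±5e-08° of the true value.
Latitude error → 5e-08 × 111700 = 0.005585 m along the meridian.
Longitude error → 5e-08 × 111700 × cos 51.415° = 5e-08 × 111700 × 0.6237 ≈ 0.00348322 m.
Combining orthogonally: (0.005585² + 0.00348322²)^½ ≈ 0.00658218 m.

0.0066 m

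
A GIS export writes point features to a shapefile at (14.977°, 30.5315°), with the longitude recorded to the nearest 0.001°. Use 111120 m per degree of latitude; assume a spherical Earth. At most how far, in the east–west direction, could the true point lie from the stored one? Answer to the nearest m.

Rounding to 3 decimal places leaves the longitude within ±0.0005° of the true value.
Parallels shrink by cos φ, so at 14.977° a degree of longitude is 111120 × 0.9660 ≈ 107345 m.
So at most 0.0005° × 107345 ≈ 53.6726 m east–west.

54 m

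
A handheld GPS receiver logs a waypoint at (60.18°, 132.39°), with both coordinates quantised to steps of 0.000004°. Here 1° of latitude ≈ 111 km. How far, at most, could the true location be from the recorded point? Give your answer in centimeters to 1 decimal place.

With a 0.000004° grid the true value lies within half a step, ±0.000004°/2 = ±2e-06°, of the stored one.
North–south component: 2e-06° × 111000 = 0.222 m.
East–west component at 60.18°: 2e-06° × 111000 × cos 60.18° ≈ 2e-06 × 55197.7 ≈ 0.110395 m.
The two errors are perpendicular, so the maximum displacement is √(0.222² + 0.110395²) ≈ 0.247934 m.
That is 0.247934 m = 24.793 cm.

24.8 centimeters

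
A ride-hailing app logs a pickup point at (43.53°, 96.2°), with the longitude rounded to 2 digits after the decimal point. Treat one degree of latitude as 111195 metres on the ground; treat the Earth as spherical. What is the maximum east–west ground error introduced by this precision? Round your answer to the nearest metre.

403 metres

Rounding to 2 decimal places leaves the longitude within ±0.005° of the true value.
One degree of longitude at 43.53° is 111195 × cos 43.53° ≈ 111195 × 0.7250 = 80617.9 m.
Maximum E–W displacement: 0.005 × 80617.9 = 403.09 m.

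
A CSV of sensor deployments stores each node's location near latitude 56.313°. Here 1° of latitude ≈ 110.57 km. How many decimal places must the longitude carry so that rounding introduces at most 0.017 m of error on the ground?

At 56.313° one degree of longitude covers 110570 × cos 56.313° ≈ 110570 × 0.5547 ≈ 61328.3 m.
Rounding to N decimal places gives at most 0.5 × 10⁻ᴺ degrees of error, i.e. 0.5 × 10⁻ᴺ × 61328.3 m.
Setting 30664.1 × 10⁻ᴺ ≤ 0.017 gives 10ᴺ ≥ 1.804e+06, i.e. N ≥ 6.26.
So 7 decimal places suffice (0.00307 m); 6 would allow up to 0.0307 m.

7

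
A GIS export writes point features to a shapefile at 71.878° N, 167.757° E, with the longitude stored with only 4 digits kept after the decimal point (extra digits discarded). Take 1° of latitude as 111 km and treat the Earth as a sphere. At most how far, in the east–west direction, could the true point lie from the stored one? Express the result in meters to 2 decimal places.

3.45 meters

Truncating at 4 decimal places can drop up to a full unit in the last place, so the longitude may be off by as much as 0.0001°.
One degree of longitude at 71.878° is 111000 × cos 71.878° ≈ 111000 × 0.3110 = 34525.6 m.
Maximum E–W displacement: 0.0001 × 34525.6 = 3.45256 m.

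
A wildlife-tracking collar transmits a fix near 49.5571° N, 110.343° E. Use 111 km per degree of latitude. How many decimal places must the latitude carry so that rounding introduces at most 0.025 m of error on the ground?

7

One degree of latitude covers 111000 m.
With N decimal places the half-ulp bound is 0.5·10⁻ᴺ°, or 0.5·10⁻ᴺ × 111000 m on the ground.
Need 0.5 × 111000 × 10⁻ᴺ ≤ 0.025 → 10⁻ᴺ ≤ 4.505e-07, so N ≥ 6.35.
So 7 decimal places suffice (0.00555 m); 6 would allow up to 0.0555 m.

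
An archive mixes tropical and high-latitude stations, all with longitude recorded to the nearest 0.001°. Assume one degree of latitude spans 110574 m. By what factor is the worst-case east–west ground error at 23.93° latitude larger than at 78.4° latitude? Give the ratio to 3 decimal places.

Rounding to 3 decimal places leaves the longitude within ±0.0005° of the true value.
Error at 23.93° = 0.0005° × 110574 × cos 23.93° ≈ 55.287 × 0.9140 = 50.535 m.
Error at 78.4° = 0.0005° × 110574 × cos 78.4° ≈ 55.287 × 0.2011 = 11.117 m.
Ratio: 50.535 / 11.117 = cos 23.93° / cos 78.4° ≈ 4.5457.

4.546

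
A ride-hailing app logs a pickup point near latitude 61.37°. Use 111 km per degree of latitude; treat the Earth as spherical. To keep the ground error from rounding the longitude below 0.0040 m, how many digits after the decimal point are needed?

At 61.37° one degree of longitude covers 111000 × cos 61.37° ≈ 111000 × 0.4792 ≈ 53185.8 m.
N decimal places → at most half a unit in the last place, 0.5 × 10⁻ᴺ° = 53185.8/2 × 10⁻ᴺ m.
Setting 26592.9 × 10⁻ᴺ ≤ 0.0040 gives 10ᴺ ≥ 6.648e+06, i.e. N ≥ 6.82.
At 6 places the error can reach 0.0266 m, but 7 places keeps it to 0.00266 m.

7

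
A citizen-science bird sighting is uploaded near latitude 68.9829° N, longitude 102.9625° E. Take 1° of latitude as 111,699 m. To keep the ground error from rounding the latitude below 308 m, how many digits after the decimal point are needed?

3 decimal places

One degree of latitude covers 111699 m.
Rounding to N decimal places gives at most 0.5 × 10⁻ᴺ degrees of error, i.e. 0.5 × 10⁻ᴺ × 111699 m.
Setting 55849.5 × 10⁻ᴺ ≤ 308 gives 10ᴺ ≥ 181.3, i.e. N ≥ 2.26.
So 3 decimal places suffice (55.8 m); 2 would allow up to 558 m.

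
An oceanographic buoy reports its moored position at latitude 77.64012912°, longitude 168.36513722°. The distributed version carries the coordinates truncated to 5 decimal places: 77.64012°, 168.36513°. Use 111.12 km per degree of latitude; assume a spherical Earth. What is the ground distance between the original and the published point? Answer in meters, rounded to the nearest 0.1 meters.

1.0 meters

The latitude changed by +0.00000912° and the longitude by +0.00000722°.
North–south shift: 0.00000912 × 111120 = 1.01341 m.
E–W at 77.6401°: 0.00000722° × 111120 × cos 77.6401° = 0.00000722 × 111120 × 0.2141 ≈ 0.171731 m.
Distance: √(1.01341² + 0.171731²) ≈ 1.02786 m.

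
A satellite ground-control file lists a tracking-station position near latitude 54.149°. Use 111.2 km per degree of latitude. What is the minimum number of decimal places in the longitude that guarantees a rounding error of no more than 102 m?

At 54.149° one degree of longitude covers 111200 × cos 54.149° ≈ 111200 × 0.5857 ≈ 65127.5 m.
N decimal places → at most half a unit in the last place, 0.5 × 10⁻ᴺ° = 65127.5/2 × 10⁻ᴺ m.
Need 0.5 × 65127.5 × 10⁻ᴺ ≤ 102 → 10⁻ᴺ ≤ 3.132e-03, so N ≥ 2.50.
At 2 places the error can reach 326 m, but 3 places keeps it to 32.6 m.

3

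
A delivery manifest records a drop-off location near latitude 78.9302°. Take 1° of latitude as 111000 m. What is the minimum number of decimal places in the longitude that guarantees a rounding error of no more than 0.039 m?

6 decimal places

At 78.9302° one degree of longitude covers 111000 × cos 78.9302° ≈ 111000 × 0.1920 ≈ 21312.5 m.
With N decimal places the half-ulp bound is 0.5·10⁻ᴺ°, or 0.5·10⁻ᴺ × 21312.5 m on the ground.
Setting 10656.3 × 10⁻ᴺ ≤ 0.039 gives 10ᴺ ≥ 2.732e+05, i.e. N ≥ 5.44.
So 6 decimal places suffice (0.0107 m); 5 would allow up to 0.107 m.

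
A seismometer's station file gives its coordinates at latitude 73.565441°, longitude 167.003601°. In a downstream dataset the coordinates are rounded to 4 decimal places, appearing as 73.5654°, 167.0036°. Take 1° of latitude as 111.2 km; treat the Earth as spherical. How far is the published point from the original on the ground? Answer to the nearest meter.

The latitude changed by +0.000041° and the longitude by +0.000001°.
N–S: 0.000041° × 111200 m/° = 4.5592 m.
East–west at this latitude: 0.000001° × 111200 × cos 73.5654° ≈ 0.000001 × 31460.8 = 0.0314608 m.
Combined displacement = (4.5592² + 0.0314608²)^½ ≈ 4.55931 m.

5 meters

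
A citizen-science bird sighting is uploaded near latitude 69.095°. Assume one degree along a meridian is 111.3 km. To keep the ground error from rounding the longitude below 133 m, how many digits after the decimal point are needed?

At 69.095° one degree of longitude covers 111300 × cos 69.095° ≈ 111300 × 0.3568 ≈ 39714 m.
Rounding to N decimal places gives at most 0.5 × 10⁻ᴺ degrees of error, i.e. 0.5 × 10⁻ᴺ × 39714 m.
Need 0.5 × 39714 × 10⁻ᴺ ≤ 133 → 10⁻ᴺ ≤ 6.698e-03, so N ≥ 2.17.
So 3 decimal places suffice (19.9 m); 2 would allow up to 199 m.

3 decimal places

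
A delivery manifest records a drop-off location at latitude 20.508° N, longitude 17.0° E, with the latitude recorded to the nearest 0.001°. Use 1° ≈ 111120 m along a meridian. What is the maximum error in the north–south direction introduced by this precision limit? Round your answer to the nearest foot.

182 feet

Rounding to 3 decimal places leaves the latitude within ±0.0005° of the true value.
North–south distance: 0.0005° × 111120 m/° = 55.56 m.
Converting: 55.56 m × 3.2808 ft/m ≈ 182.28 ft.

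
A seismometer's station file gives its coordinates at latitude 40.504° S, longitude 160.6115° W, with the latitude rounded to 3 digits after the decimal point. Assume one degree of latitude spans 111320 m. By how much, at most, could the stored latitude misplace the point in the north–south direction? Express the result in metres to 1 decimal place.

Rounding to 3 decimal places leaves the latitude within ±0.0005° of the true value.
Along the meridian that is 0.0005° × 111320 m/° = 55.66 m.

55.7 metres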